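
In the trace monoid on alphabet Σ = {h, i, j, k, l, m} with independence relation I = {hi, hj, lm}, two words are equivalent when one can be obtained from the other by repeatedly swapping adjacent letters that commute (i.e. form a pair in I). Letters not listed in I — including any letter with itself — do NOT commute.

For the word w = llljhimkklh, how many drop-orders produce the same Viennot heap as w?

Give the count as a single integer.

0(l) covers ∅
1(l) covers 0:l
2(l) covers 1:l
3(j) covers 2:l
4(h) covers 2:l
5(i) covers 3:j
6(m) covers 4:h, 5:i
7(k) covers 6:m
8(k) covers 7:k
9(l) covers 8:k
10(h) covers 9:l
floor of heap: 0:l
completions by unplaced set U, small U first (add the entries for U minus each lowest piece of U):
  |U|=1: {10}:1
  |U|=2: {9,10}:1
  |U|=3: {8,9,10}:1
  |U|=4: {7,8,9,10}:1
  |U|=5: {6,7,8,9,10}:1
  |U|=6: {4,6,7,8,9,10}:1  {5,6,7,8,9,10}:1
  |U|=7: {3,5,6,7,8,9,10}:1  {4,5,6,7,8,9,10}:2
  |U|=8: {3,4,5,6,7,8,9,10}:3
  |U|=9: {2,3,4,5,6,7,8,9,10}:3
  start at 0(l): 3

3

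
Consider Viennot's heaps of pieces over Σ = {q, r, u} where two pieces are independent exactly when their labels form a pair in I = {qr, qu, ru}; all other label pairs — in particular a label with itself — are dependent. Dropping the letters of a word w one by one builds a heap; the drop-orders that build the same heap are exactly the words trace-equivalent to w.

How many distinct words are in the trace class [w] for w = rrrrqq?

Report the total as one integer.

piece 0:r — minimal
piece 1:r rests on {0:r}
piece 2:r rests on {1:r}
piece 3:r rests on {2:r}
piece 4:q — minimal
piece 5:q rests on {4:q}
minimal pieces: {0:r, 4:q}
ways to finish when only these pieces remain (= sum over removing one remaining piece with nothing left below it):
  1 left: {3}→1  {5}→1
  2 left: {2,3}→1  {3,5}→2  {4,5}→1
  3 left: {1,2,3}→1  {2,3,5}→3  {3,4,5}→3
  4 left: {0,1,2,3}→1  {1,2,3,5}→4  {2,3,4,5}→6
  placing 0:r first → 10 extensions
  placing 4:q first → 5 extensions
total linear extensions = 15

15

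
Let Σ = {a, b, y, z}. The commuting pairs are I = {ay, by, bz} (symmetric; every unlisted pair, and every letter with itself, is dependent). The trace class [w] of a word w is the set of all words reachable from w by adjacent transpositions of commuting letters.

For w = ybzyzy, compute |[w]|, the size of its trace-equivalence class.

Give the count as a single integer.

drop 0:y onto floor
drop 1:b onto floor
drop 2:z onto {0:y}
drop 3:y onto {2:z}
drop 4:z onto {3:y}
drop 5:y onto {4:z}
ground layer = {0:y, 1:b}
drop-orders for the pieces not yet dropped (sum over which currently-grounded one goes next):
  1 to go: {1} 1  {5} 1
  2 to go: {1,5} 2  {4,5} 1
  3 to go: {1,4,5} 3  {3,4,5} 1
  4 to go: {1,3,4,5} 4  {2,3,4,5} 1
  if 0:y drops first: 5 orders
  if 1:b drops first: 1 orders
heap linearizations: 6

6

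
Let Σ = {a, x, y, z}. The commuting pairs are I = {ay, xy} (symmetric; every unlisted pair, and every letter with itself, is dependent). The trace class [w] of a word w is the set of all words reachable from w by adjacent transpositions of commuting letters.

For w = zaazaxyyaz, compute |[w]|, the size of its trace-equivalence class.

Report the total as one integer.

10

drop 0:z onto floor
drop 1:a onto {0:z}
drop 2:a onto {1:a}
drop 3:z onto {2:a}
drop 4:a onto {3:z}
drop 5:x onto {4:a}
drop 6:y onto {3:z}
drop 7:y onto {6:y}
drop 8:a onto {5:x}
drop 9:z onto {7:y, 8:a}
ground layer = {0:z}
drop-orders for the pieces not yet dropped (sum over which currently-grounded one goes next):
  1 to go: {9} 1
  2 to go: {7,9} 1  {8,9} 1
  3 to go: {5,8,9} 1  {6,7,9} 1  {7,8,9} 2
  4 to go: {4,5,8,9} 1  {5,7,8,9} 3  {6,7,8,9} 3
  5 to go: {4,5,7,8,9} 4  {5,6,7,8,9} 6
  6 to go: {4,5,6,7,8,9} 10
  7 to go: {3,4,5,6,7,8,9} 10
  8 to go: {2,3,4,5,6,7,8,9} 10
  if 0:z drops first: 10 orders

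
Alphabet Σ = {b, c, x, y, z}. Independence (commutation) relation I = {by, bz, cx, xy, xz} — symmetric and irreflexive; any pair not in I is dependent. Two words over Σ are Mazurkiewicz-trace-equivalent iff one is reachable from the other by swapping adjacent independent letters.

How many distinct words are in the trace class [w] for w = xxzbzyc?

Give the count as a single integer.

piece 0:x — minimal
piece 1:x rests on {0:x}
piece 2:z — minimal
piece 3:b rests on {1:x}
piece 4:z rests on {2:z}
piece 5:y rests on {4:z}
piece 6:c rests on {3:b, 5:y}
minimal pieces: {0:x, 2:z}
ways to finish when only these pieces remain (= sum over removing one remaining piece with nothing left below it):
  1 left: {6}→1
  2 left: {3,6}→1  {5,6}→1
  3 left: {1,3,6}→1  {3,5,6}→2  {4,5,6}→1
  4 left: {0,1,3,6}→1  {1,3,5,6}→3  {2,4,5,6}→1  {3,4,5,6}→3
  5 left: {0,1,3,5,6}→4  {1,3,4,5,6}→6  {2,3,4,5,6}→4
  placing 0:x first → 10 extensions
  placing 2:z first → 10 extensions
total linear extensions = 20

20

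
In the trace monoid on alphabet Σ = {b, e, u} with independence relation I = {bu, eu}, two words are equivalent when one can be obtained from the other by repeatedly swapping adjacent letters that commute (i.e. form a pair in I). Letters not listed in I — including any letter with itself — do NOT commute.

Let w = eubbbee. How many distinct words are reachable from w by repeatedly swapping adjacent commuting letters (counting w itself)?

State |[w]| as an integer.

drop 0:e onto floor
drop 1:u onto floor
drop 2:b onto {0:e}
drop 3:b onto {2:b}
drop 4:b onto {3:b}
drop 5:e onto {4:b}
drop 6:e onto {5:e}
ground layer = {0:e, 1:u}
drop-orders for the pieces not yet dropped (sum over which currently-grounded one goes next):
  1 to go: {1} 1  {6} 1
  2 to go: {1,6} 2  {5,6} 1
  3 to go: {1,5,6} 3  {4,5,6} 1
  4 to go: {1,4,5,6} 4  {3,4,5,6} 1
  5 to go: {1,3,4,5,6} 5  {2,3,4,5,6} 1
  if 0:e drops first: 6 orders
  if 1:u drops first: 1 orders
heap linearizations: 7

7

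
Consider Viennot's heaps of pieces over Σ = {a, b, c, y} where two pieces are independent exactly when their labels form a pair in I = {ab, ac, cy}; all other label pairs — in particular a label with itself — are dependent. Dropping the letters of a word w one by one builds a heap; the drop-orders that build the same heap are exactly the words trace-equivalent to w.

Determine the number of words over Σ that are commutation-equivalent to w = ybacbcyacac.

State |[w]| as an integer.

95

0(y) covers ∅
1(b) covers 0:y
2(a) covers 0:y
3(c) covers 1:b
4(b) covers 3:c
5(c) covers 4:b
6(y) covers 2:a, 4:b
7(a) covers 6:y
8(c) covers 5:c
9(a) covers 7:a
10(c) covers 8:c
floor of heap: 0:y
completions by unplaced set U, small U first (add the entries for U minus each lowest piece of U):
  |U|=1: {9}:1  {10}:1
  |U|=2: {7,9}:1  {8,10}:1  {9,10}:2
  |U|=3: {5,8,10}:1  {6,7,9}:1  {7,9,10}:3  {8,9,10}:3
  |U|=4: {2,6,7,9}:1  {5,8,9,10}:4  {6,7,9,10}:4  {7,8,9,10}:6
  |U|=5: {2,6,7,9,10}:5  {5,7,8,9,10}:10  {6,7,8,9,10}:10
  |U|=6: {2,6,7,8,9,10}:15  {5,6,7,8,9,10}:20
  |U|=7: {2,5,6,7,8,9,10}:35  {4,5,6,7,8,9,10}:20
  |U|=8: {2,4,5,6,7,8,9,10}:55  {3,4,5,6,7,8,9,10}:20
  |U|=9: {1,3,4,5,6,7,8,9,10}:20  {2,3,4,5,6,7,8,9,10}:75
  start at 0(y): 95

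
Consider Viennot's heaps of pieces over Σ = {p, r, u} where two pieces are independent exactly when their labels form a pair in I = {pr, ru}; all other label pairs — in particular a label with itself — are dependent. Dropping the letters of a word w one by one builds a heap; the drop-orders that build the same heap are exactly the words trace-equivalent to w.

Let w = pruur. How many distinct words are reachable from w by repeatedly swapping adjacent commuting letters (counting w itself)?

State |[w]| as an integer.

10

#0=p has no predecessor
#1=r has no predecessor
#2=u depends on [0:p]
#3=u depends on [2:u]
#4=r depends on [1:r]
sources: [0:p, 1:r]
N(rest) = Σ N(rest − s) over sources s of rest; N(one piece) = 1:
  size 1 → [3]=1  [4]=1
  size 2 → [1,4]=1  [2,3]=1  [3,4]=2
  size 3 → [0,2,3]=1  [1,3,4]=3  [2,3,4]=3
  first=0(p) contributes 6
  first=1(r) contributes 4
|[w]| = 10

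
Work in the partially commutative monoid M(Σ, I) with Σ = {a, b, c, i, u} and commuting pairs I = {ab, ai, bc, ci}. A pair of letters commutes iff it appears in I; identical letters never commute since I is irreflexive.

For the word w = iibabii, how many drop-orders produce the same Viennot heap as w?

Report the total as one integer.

7

0(i) covers ∅
1(i) covers 0:i
2(b) covers 1:i
3(a) covers ∅
4(b) covers 2:b
5(i) covers 4:b
6(i) covers 5:i
floor of heap: 0:i, 3:a
completions by unplaced set U, small U first (add the entries for U minus each lowest piece of U):
  |U|=1: {3}:1  {6}:1
  |U|=2: {3,6}:2  {5,6}:1
  |U|=3: {3,5,6}:3  {4,5,6}:1
  |U|=4: {2,4,5,6}:1  {3,4,5,6}:4
  |U|=5: {1,2,4,5,6}:1  {2,3,4,5,6}:5
  start at 0(i): 6
  start at 3(a): 1
sum over floor = 7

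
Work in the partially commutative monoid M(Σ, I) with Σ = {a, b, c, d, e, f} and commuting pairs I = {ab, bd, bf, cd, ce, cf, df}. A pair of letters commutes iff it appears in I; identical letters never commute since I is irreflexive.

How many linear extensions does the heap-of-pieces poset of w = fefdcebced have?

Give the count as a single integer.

drop 0:f onto floor
drop 1:e onto {0:f}
drop 2:f onto {1:e}
drop 3:d onto {1:e}
drop 4:c onto floor
drop 5:e onto {2:f, 3:d}
drop 6:b onto {4:c, 5:e}
drop 7:c onto {6:b}
drop 8:e onto {6:b}
drop 9:d onto {8:e}
ground layer = {0:f, 4:c}
drop-orders for the pieces not yet dropped (sum over which currently-grounded one goes next):
  1 to go: {7} 1  {9} 1
  2 to go: {7,9} 2  {8,9} 1
  3 to go: {7,8,9} 3
  4 to go: {6,7,8,9} 3
  5 to go: {4,6,7,8,9} 3  {5,6,7,8,9} 3
  6 to go: {2,5,6,7,8,9} 3  {3,5,6,7,8,9} 3  {4,5,6,7,8,9} 6
  7 to go: {2,3,5,6,7,8,9} 6  {2,4,5,6,7,8,9} 9  {3,4,5,6,7,8,9} 9
  8 to go: {1,2,3,5,6,7,8,9} 6  {2,3,4,5,6,7,8,9} 24
  if 0:f drops first: 30 orders
  if 4:c drops first: 6 orders
heap linearizations: 36

36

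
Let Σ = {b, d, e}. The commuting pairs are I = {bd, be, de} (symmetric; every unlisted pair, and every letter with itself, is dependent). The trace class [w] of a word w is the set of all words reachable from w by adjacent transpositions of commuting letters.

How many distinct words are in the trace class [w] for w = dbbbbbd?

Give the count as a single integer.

21

drop 0:d onto floor
drop 1:b onto floor
drop 2:b onto {1:b}
drop 3:b onto {2:b}
drop 4:b onto {3:b}
drop 5:b onto {4:b}
drop 6:d onto {0:d}
ground layer = {0:d, 1:b}
drop-orders for the pieces not yet dropped (sum over which currently-grounded one goes next):
  1 to go: {5} 1  {6} 1
  2 to go: {0,6} 1  {4,5} 1  {5,6} 2
  3 to go: {0,5,6} 3  {3,4,5} 1  {4,5,6} 3
  4 to go: {0,4,5,6} 6  {2,3,4,5} 1  {3,4,5,6} 4
  5 to go: {0,3,4,5,6} 10  {1,2,3,4,5} 1  {2,3,4,5,6} 5
  if 0:d drops first: 6 orders
  if 1:b drops first: 15 orders
heap linearizations: 21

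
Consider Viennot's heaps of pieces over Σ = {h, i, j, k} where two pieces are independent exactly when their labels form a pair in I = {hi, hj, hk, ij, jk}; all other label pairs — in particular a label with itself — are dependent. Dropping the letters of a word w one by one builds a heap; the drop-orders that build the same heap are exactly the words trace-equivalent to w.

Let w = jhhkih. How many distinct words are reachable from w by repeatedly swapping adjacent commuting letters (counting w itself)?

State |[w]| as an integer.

60

drop 0:j onto floor
drop 1:h onto floor
drop 2:h onto {1:h}
drop 3:k onto floor
drop 4:i onto {3:k}
drop 5:h onto {2:h}
ground layer = {0:j, 1:h, 3:k}
drop-orders for the pieces not yet dropped (sum over which currently-grounded one goes next):
  1 to go: {0} 1  {4} 1  {5} 1
  2 to go: {0,4} 2  {0,5} 2  {2,5} 1  {3,4} 1  {4,5} 2
  3 to go: {0,2,5} 3  {0,3,4} 3  {0,4,5} 6  {1,2,5} 1  {2,4,5} 3  {3,4,5} 3
  4 to go: {0,1,2,5} 4  {0,2,4,5} 12  {0,3,4,5} 12  {1,2,4,5} 4  {2,3,4,5} 6
  if 0:j drops first: 10 orders
  if 1:h drops first: 30 orders
  if 3:k drops first: 20 orders
heap linearizations: 60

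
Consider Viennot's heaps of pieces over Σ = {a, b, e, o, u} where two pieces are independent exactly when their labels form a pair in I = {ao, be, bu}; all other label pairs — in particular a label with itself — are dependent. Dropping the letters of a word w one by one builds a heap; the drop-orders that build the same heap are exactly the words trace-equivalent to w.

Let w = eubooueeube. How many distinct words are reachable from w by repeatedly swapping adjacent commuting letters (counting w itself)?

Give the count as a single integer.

0(e) covers ∅
1(u) covers 0:e
2(b) covers ∅
3(o) covers 1:u, 2:b
4(o) covers 3:o
5(u) covers 4:o
6(e) covers 5:u
7(e) covers 6:e
8(u) covers 7:e
9(b) covers 4:o
10(e) covers 8:u
floor of heap: 0:e, 2:b
completions by unplaced set U, small U first (add the entries for U minus each lowest piece of U):
  |U|=1: {9}:1  {10}:1
  |U|=2: {8,10}:1  {9,10}:2
  |U|=3: {7,8,10}:1  {8,9,10}:3
  |U|=4: {6,7,8,10}:1  {7,8,9,10}:4
  |U|=5: {5,6,7,8,10}:1  {6,7,8,9,10}:5
  |U|=6: {5,6,7,8,9,10}:6
  |U|=7: {4,5,6,7,8,9,10}:6
  |U|=8: {3,4,5,6,7,8,9,10}:6
  |U|=9: {1,3,4,5,6,7,8,9,10}:6  {2,3,4,5,6,7,8,9,10}:6
  start at 0(e): 12
  start at 2(b): 6
sum over floor = 18

18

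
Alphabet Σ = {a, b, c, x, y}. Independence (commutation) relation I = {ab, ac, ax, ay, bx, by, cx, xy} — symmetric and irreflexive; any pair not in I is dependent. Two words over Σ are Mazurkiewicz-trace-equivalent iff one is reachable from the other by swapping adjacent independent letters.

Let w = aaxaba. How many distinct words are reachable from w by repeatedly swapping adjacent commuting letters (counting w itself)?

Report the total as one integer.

drop 0:a onto floor
drop 1:a onto {0:a}
drop 2:x onto floor
drop 3:a onto {1:a}
drop 4:b onto floor
drop 5:a onto {3:a}
ground layer = {0:a, 2:x, 4:b}
drop-orders for the pieces not yet dropped (sum over which currently-grounded one goes next):
  1 to go: {2} 1  {4} 1  {5} 1
  2 to go: {2,4} 2  {2,5} 2  {3,5} 1  {4,5} 2
  3 to go: {1,3,5} 1  {2,3,5} 3  {2,4,5} 6  {3,4,5} 3
  4 to go: {0,1,3,5} 1  {1,2,3,5} 4  {1,3,4,5} 4  {2,3,4,5} 12
  if 0:a drops first: 20 orders
  if 2:x drops first: 5 orders
  if 4:b drops first: 5 orders
heap linearizations: 30

30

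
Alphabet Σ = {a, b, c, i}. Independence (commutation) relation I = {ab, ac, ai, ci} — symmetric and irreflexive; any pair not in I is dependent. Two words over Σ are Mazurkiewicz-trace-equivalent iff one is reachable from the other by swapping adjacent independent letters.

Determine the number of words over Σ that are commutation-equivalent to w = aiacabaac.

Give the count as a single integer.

#0=a has no predecessor
#1=i has no predecessor
#2=a depends on [0:a]
#3=c has no predecessor
#4=a depends on [2:a]
#5=b depends on [1:i, 3:c]
#6=a depends on [4:a]
#7=a depends on [6:a]
#8=c depends on [5:b]
sources: [0:a, 1:i, 3:c]
N(rest) = Σ N(rest − s) over sources s of rest; N(one piece) = 1:
  size 1 → [7]=1  [8]=1
  size 2 → [5,8]=1  [6,7]=1  [7,8]=2
  size 3 → [1,5,8]=1  [3,5,8]=1  [4,6,7]=1  [5,7,8]=3  [6,7,8]=3
  size 4 → [1,3,5,8]=2  [1,5,7,8]=4  [2,4,6,7]=1  [3,5,7,8]=4  [4,6,7,8]=4  [5,6,7,8]=6
  size 5 → [0,2,4,6,7]=1  [1,3,5,7,8]=10  [1,5,6,7,8]=10  [2,4,6,7,8]=5  [3,5,6,7,8]=10  [4,5,6,7,8]=10
  size 6 → [0,2,4,6,7,8]=6  [1,3,5,6,7,8]=30  [1,4,5,6,7,8]=20  [2,4,5,6,7,8]=15  [3,4,5,6,7,8]=20
  size 7 → [0,2,4,5,6,7,8]=21  [1,2,4,5,6,7,8]=35  [1,3,4,5,6,7,8]=70  [2,3,4,5,6,7,8]=35
  first=0(a) contributes 140
  first=1(i) contributes 56
  first=3(c) contributes 56
|[w]| = 252

252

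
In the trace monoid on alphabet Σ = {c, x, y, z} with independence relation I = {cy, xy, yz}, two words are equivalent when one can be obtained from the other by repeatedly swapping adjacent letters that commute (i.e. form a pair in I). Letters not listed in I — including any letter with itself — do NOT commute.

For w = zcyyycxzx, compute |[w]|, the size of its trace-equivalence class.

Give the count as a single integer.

0(z) covers ∅
1(c) covers 0:z
2(y) covers ∅
3(y) covers 2:y
4(y) covers 3:y
5(c) covers 1:c
6(x) covers 5:c
7(z) covers 6:x
8(x) covers 7:z
floor of heap: 0:z, 2:y
completions by unplaced set U, small U first (add the entries for U minus each lowest piece of U):
  |U|=1: {4}:1  {8}:1
  |U|=2: {3,4}:1  {4,8}:2  {7,8}:1
  |U|=3: {2,3,4}:1  {3,4,8}:3  {4,7,8}:3  {6,7,8}:1
  |U|=4: {2,3,4,8}:4  {3,4,7,8}:6  {4,6,7,8}:4  {5,6,7,8}:1
  |U|=5: {1,5,6,7,8}:1  {2,3,4,7,8}:10  {3,4,6,7,8}:10  {4,5,6,7,8}:5
  |U|=6: {0,1,5,6,7,8}:1  {1,4,5,6,7,8}:6  {2,3,4,6,7,8}:20  {3,4,5,6,7,8}:15
  |U|=7: {0,1,4,5,6,7,8}:7  {1,3,4,5,6,7,8}:21  {2,3,4,5,6,7,8}:35
  start at 0(z): 56
  start at 2(y): 28
sum over floor = 84

84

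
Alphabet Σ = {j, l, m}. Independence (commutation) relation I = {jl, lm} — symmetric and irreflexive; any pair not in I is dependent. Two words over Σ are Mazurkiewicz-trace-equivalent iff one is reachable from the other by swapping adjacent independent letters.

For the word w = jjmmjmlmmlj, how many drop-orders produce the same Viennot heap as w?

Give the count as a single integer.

55

0(j) covers ∅
1(j) covers 0:j
2(m) covers 1:j
3(m) covers 2:m
4(j) covers 3:m
5(m) covers 4:j
6(l) covers ∅
7(m) covers 5:m
8(m) covers 7:m
9(l) covers 6:l
10(j) covers 8:m
floor of heap: 0:j, 6:l
completions by unplaced set U, small U first (add the entries for U minus each lowest piece of U):
  |U|=1: {9}:1  {10}:1
  |U|=2: {6,9}:1  {8,10}:1  {9,10}:2
  |U|=3: {6,9,10}:3  {7,8,10}:1  {8,9,10}:3
  |U|=4: {5,7,8,10}:1  {6,8,9,10}:6  {7,8,9,10}:4
  |U|=5: {4,5,7,8,10}:1  {5,7,8,9,10}:5  {6,7,8,9,10}:10
  |U|=6: {3,4,5,7,8,10}:1  {4,5,7,8,9,10}:6  {5,6,7,8,9,10}:15
  |U|=7: {2,3,4,5,7,8,10}:1  {3,4,5,7,8,9,10}:7  {4,5,6,7,8,9,10}:21
  |U|=8: {1,2,3,4,5,7,8,10}:1  {2,3,4,5,7,8,9,10}:8  {3,4,5,6,7,8,9,10}:28
  |U|=9: {0,1,2,3,4,5,7,8,10}:1  {1,2,3,4,5,7,8,9,10}:9  {2,3,4,5,6,7,8,9,10}:36
  start at 0(j): 45
  start at 6(l): 10
sum over floor = 55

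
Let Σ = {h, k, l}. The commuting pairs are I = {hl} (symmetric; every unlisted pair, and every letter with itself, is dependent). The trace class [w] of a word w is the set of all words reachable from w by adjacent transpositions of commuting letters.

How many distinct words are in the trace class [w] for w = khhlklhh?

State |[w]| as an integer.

#0=k has no predecessor
#1=h depends on [0:k]
#2=h depends on [1:h]
#3=l depends on [0:k]
#4=k depends on [2:h, 3:l]
#5=l depends on [4:k]
#6=h depends on [4:k]
#7=h depends on [6:h]
sources: [0:k]
N(rest) = Σ N(rest − s) over sources s of rest; N(one piece) = 1:
  size 1 → [5]=1  [7]=1
  size 2 → [5,7]=2  [6,7]=1
  size 3 → [5,6,7]=3
  size 4 → [4,5,6,7]=3
  size 5 → [2,4,5,6,7]=3  [3,4,5,6,7]=3
  size 6 → [1,2,4,5,6,7]=3  [2,3,4,5,6,7]=6
  first=0(k) contributes 9

9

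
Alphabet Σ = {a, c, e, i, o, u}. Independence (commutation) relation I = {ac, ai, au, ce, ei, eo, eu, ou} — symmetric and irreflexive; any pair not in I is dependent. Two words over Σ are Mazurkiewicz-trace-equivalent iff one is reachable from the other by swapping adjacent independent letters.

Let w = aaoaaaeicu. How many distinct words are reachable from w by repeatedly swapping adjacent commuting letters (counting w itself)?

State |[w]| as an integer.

35

piece 0:a — minimal
piece 1:a rests on {0:a}
piece 2:o rests on {1:a}
piece 3:a rests on {2:o}
piece 4:a rests on {3:a}
piece 5:a rests on {4:a}
piece 6:e rests on {5:a}
piece 7:i rests on {2:o}
piece 8:c rests on {7:i}
piece 9:u rests on {8:c}
minimal pieces: {0:a}
ways to finish when only these pieces remain (= sum over removing one remaining piece with nothing left below it):
  1 left: {6}→1  {9}→1
  2 left: {5,6}→1  {6,9}→2  {8,9}→1
  3 left: {4,5,6}→1  {5,6,9}→3  {6,8,9}→3  {7,8,9}→1
  4 left: {3,4,5,6}→1  {4,5,6,9}→4  {5,6,8,9}→6  {6,7,8,9}→4
  5 left: {3,4,5,6,9}→5  {4,5,6,8,9}→10  {5,6,7,8,9}→10
  6 left: {3,4,5,6,8,9}→15  {4,5,6,7,8,9}→20
  7 left: {3,4,5,6,7,8,9}→35
  8 left: {2,3,4,5,6,7,8,9}→35
  placing 0:a first → 35 extensions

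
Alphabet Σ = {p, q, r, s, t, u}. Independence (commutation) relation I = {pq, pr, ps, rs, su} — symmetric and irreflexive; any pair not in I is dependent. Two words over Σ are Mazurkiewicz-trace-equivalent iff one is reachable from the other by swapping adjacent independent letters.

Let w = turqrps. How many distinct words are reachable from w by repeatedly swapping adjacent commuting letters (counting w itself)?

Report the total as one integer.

10

drop 0:t onto floor
drop 1:u onto {0:t}
drop 2:r onto {1:u}
drop 3:q onto {2:r}
drop 4:r onto {3:q}
drop 5:p onto {1:u}
drop 6:s onto {3:q}
ground layer = {0:t}
drop-orders for the pieces not yet dropped (sum over which currently-grounded one goes next):
  1 to go: {4} 1  {5} 1  {6} 1
  2 to go: {4,5} 2  {4,6} 2  {5,6} 2
  3 to go: {3,4,6} 2  {4,5,6} 6
  4 to go: {2,3,4,6} 2  {3,4,5,6} 8
  5 to go: {2,3,4,5,6} 10
  if 0:t drops first: 10 orders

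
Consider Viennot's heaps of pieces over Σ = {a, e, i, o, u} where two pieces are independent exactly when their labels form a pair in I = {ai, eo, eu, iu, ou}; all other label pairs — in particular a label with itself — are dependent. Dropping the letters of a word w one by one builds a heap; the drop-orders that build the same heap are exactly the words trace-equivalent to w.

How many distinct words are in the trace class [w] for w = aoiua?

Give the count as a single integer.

drop 0:a onto floor
drop 1:o onto {0:a}
drop 2:i onto {1:o}
drop 3:u onto {0:a}
drop 4:a onto {1:o, 3:u}
ground layer = {0:a}
drop-orders for the pieces not yet dropped (sum over which currently-grounded one goes next):
  1 to go: {2} 1  {4} 1
  2 to go: {2,4} 2  {3,4} 1
  3 to go: {1,2,4} 2  {2,3,4} 3
  if 0:a drops first: 5 orders

5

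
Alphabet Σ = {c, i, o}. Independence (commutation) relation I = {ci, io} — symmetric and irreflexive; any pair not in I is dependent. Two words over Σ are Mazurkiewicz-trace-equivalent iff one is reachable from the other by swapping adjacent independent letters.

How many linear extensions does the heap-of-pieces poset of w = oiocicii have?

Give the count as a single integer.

70

piece 0:o — minimal
piece 1:i — minimal
piece 2:o rests on {0:o}
piece 3:c rests on {2:o}
piece 4:i rests on {1:i}
piece 5:c rests on {3:c}
piece 6:i rests on {4:i}
piece 7:i rests on {6:i}
minimal pieces: {0:o, 1:i}
ways to finish when only these pieces remain (= sum over removing one remaining piece with nothing left below it):
  1 left: {5}→1  {7}→1
  2 left: {3,5}→1  {5,7}→2  {6,7}→1
  3 left: {2,3,5}→1  {3,5,7}→3  {4,6,7}→1  {5,6,7}→3
  4 left: {0,2,3,5}→1  {1,4,6,7}→1  {2,3,5,7}→4  {3,5,6,7}→6  {4,5,6,7}→4
  5 left: {0,2,3,5,7}→5  {1,4,5,6,7}→5  {2,3,5,6,7}→10  {3,4,5,6,7}→10
  6 left: {0,2,3,5,6,7}→15  {1,3,4,5,6,7}→15  {2,3,4,5,6,7}→20
  placing 0:o first → 35 extensions
  placing 1:i first → 35 extensions
total linear extensions = 70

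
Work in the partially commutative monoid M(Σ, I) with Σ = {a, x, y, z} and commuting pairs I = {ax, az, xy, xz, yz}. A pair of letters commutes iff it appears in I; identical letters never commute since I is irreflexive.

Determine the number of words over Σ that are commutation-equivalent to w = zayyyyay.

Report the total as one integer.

piece 0:z — minimal
piece 1:a — minimal
piece 2:y rests on {1:a}
piece 3:y rests on {2:y}
piece 4:y rests on {3:y}
piece 5:y rests on {4:y}
piece 6:a rests on {5:y}
piece 7:y rests on {6:a}
minimal pieces: {0:z, 1:a}
ways to finish when only these pieces remain (= sum over removing one remaining piece with nothing left below it):
  1 left: {0}→1  {7}→1
  2 left: {0,7}→2  {6,7}→1
  3 left: {0,6,7}→3  {5,6,7}→1
  4 left: {0,5,6,7}→4  {4,5,6,7}→1
  5 left: {0,4,5,6,7}→5  {3,4,5,6,7}→1
  6 left: {0,3,4,5,6,7}→6  {2,3,4,5,6,7}→1
  placing 0:z first → 1 extensions
  placing 1:a first → 7 extensions
total linear extensions = 8

8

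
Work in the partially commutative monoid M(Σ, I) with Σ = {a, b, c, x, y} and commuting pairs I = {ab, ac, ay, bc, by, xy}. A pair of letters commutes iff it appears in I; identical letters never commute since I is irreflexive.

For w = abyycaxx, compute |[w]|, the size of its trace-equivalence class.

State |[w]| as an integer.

drop 0:a onto floor
drop 1:b onto floor
drop 2:y onto floor
drop 3:y onto {2:y}
drop 4:c onto {3:y}
drop 5:a onto {0:a}
drop 6:x onto {1:b, 4:c, 5:a}
drop 7:x onto {6:x}
ground layer = {0:a, 1:b, 2:y}
drop-orders for the pieces not yet dropped (sum over which currently-grounded one goes next):
  1 to go: {7} 1
  2 to go: {6,7} 1
  3 to go: {1,6,7} 1  {4,6,7} 1  {5,6,7} 1
  4 to go: {0,5,6,7} 1  {1,4,6,7} 2  {1,5,6,7} 2  {3,4,6,7} 1  {4,5,6,7} 2
  5 to go: {0,1,5,6,7} 3  {0,4,5,6,7} 3  {1,3,4,6,7} 3  {1,4,5,6,7} 6  {2,3,4,6,7} 1  {3,4,5,6,7} 3
  6 to go: {0,1,4,5,6,7} 12  {0,3,4,5,6,7} 6  {1,2,3,4,6,7} 4  {1,3,4,5,6,7} 12  {2,3,4,5,6,7} 4
  if 0:a drops first: 20 orders
  if 1:b drops first: 10 orders
  if 2:y drops first: 30 orders
heap linearizations: 60

60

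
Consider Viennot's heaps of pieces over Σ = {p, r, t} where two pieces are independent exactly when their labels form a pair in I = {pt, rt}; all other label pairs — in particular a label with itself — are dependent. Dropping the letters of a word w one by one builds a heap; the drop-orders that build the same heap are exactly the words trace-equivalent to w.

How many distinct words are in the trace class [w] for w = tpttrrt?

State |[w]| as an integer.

35

drop 0:t onto floor
drop 1:p onto floor
drop 2:t onto {0:t}
drop 3:t onto {2:t}
drop 4:r onto {1:p}
drop 5:r onto {4:r}
drop 6:t onto {3:t}
ground layer = {0:t, 1:p}
drop-orders for the pieces not yet dropped (sum over which currently-grounded one goes next):
  1 to go: {5} 1  {6} 1
  2 to go: {3,6} 1  {4,5} 1  {5,6} 2
  3 to go: {1,4,5} 1  {2,3,6} 1  {3,5,6} 3  {4,5,6} 3
  4 to go: {0,2,3,6} 1  {1,4,5,6} 4  {2,3,5,6} 4  {3,4,5,6} 6
  5 to go: {0,2,3,5,6} 5  {1,3,4,5,6} 10  {2,3,4,5,6} 10
  if 0:t drops first: 20 orders
  if 1:p drops first: 15 orders
heap linearizations: 35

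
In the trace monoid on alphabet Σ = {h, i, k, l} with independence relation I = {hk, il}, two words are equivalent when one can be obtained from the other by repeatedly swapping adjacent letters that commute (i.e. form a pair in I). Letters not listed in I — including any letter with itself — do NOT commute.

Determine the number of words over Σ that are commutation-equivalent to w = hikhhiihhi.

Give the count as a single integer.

#0=h has no predecessor
#1=i depends on [0:h]
#2=k depends on [1:i]
#3=h depends on [1:i]
#4=h depends on [3:h]
#5=i depends on [2:k, 4:h]
#6=i depends on [5:i]
#7=h depends on [6:i]
#8=h depends on [7:h]
#9=i depends on [8:h]
sources: [0:h]
N(rest) = Σ N(rest − s) over sources s of rest; N(one piece) = 1:
  size 1 → [9]=1
  size 2 → [8,9]=1
  size 3 → [7,8,9]=1
  size 4 → [6,7,8,9]=1
  size 5 → [5,6,7,8,9]=1
  size 6 → [2,5,6,7,8,9]=1  [4,5,6,7,8,9]=1
  size 7 → [2,4,5,6,7,8,9]=2  [3,4,5,6,7,8,9]=1
  size 8 → [2,3,4,5,6,7,8,9]=3
  first=0(h) contributes 3

3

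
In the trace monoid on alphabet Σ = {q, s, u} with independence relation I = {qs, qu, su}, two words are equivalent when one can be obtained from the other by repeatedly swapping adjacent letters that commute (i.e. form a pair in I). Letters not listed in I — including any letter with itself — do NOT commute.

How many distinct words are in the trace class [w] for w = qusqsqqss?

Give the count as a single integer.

#0=q has no predecessor
#1=u has no predecessor
#2=s has no predecessor
#3=q depends on [0:q]
#4=s depends on [2:s]
#5=q depends on [3:q]
#6=q depends on [5:q]
#7=s depends on [4:s]
#8=s depends on [7:s]
sources: [0:q, 1:u, 2:s]
N(rest) = Σ N(rest − s) over sources s of rest; N(one piece) = 1:
  size 1 → [1]=1  [6]=1  [8]=1
  size 2 → [1,6]=2  [1,8]=2  [5,6]=1  [6,8]=2  [7,8]=1
  size 3 → [1,5,6]=3  [1,6,8]=6  [1,7,8]=3  [3,5,6]=1  [4,7,8]=1  [5,6,8]=3  [6,7,8]=3
  size 4 → [0,3,5,6]=1  [1,3,5,6]=4  [1,4,7,8]=4  [1,5,6,8]=12  [1,6,7,8]=12  [2,4,7,8]=1  [3,5,6,8]=4  [4,6,7,8]=4  [5,6,7,8]=6
  size 5 → [0,1,3,5,6]=5  [0,3,5,6,8]=5  [1,2,4,7,8]=5  [1,3,5,6,8]=20  [1,4,6,7,8]=20  [1,5,6,7,8]=30  [2,4,6,7,8]=5  [3,5,6,7,8]=10  [4,5,6,7,8]=10
  size 6 → [0,1,3,5,6,8]=30  [0,3,5,6,7,8]=15  [1,2,4,6,7,8]=30  [1,3,5,6,7,8]=60  [1,4,5,6,7,8]=60  [2,4,5,6,7,8]=15  [3,4,5,6,7,8]=20
  size 7 → [0,1,3,5,6,7,8]=105  [0,3,4,5,6,7,8]=35  [1,2,4,5,6,7,8]=105  [1,3,4,5,6,7,8]=140  [2,3,4,5,6,7,8]=35
  first=0(q) contributes 280
  first=1(u) contributes 70
  first=2(s) contributes 280
|[w]| = 630

630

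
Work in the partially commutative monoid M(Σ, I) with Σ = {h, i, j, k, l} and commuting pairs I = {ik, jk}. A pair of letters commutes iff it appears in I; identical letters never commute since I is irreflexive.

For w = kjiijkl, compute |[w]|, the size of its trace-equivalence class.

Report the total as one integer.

piece 0:k — minimal
piece 1:j — minimal
piece 2:i rests on {1:j}
piece 3:i rests on {2:i}
piece 4:j rests on {3:i}
piece 5:k rests on {0:k}
piece 6:l rests on {4:j, 5:k}
minimal pieces: {0:k, 1:j}
ways to finish when only these pieces remain (= sum over removing one remaining piece with nothing left below it):
  1 left: {6}→1
  2 left: {4,6}→1  {5,6}→1
  3 left: {0,5,6}→1  {3,4,6}→1  {4,5,6}→2
  4 left: {0,4,5,6}→3  {2,3,4,6}→1  {3,4,5,6}→3
  5 left: {0,3,4,5,6}→6  {1,2,3,4,6}→1  {2,3,4,5,6}→4
  placing 0:k first → 5 extensions
  placing 1:j first → 10 extensions
total linear extensions = 15

15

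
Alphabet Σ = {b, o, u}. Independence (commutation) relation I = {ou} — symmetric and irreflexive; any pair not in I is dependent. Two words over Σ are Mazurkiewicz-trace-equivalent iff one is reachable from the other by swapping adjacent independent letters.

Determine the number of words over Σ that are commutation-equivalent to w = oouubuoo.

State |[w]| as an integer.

#0=o has no predecessor
#1=o depends on [0:o]
#2=u has no predecessor
#3=u depends on [2:u]
#4=b depends on [1:o, 3:u]
#5=u depends on [4:b]
#6=o depends on [4:b]
#7=o depends on [6:o]
sources: [0:o, 2:u]
N(rest) = Σ N(rest − s) over sources s of rest; N(one piece) = 1:
  size 1 → [5]=1  [7]=1
  size 2 → [5,7]=2  [6,7]=1
  size 3 → [5,6,7]=3
  size 4 → [4,5,6,7]=3
  size 5 → [1,4,5,6,7]=3  [3,4,5,6,7]=3
  size 6 → [0,1,4,5,6,7]=3  [1,3,4,5,6,7]=6  [2,3,4,5,6,7]=3
  first=0(o) contributes 9
  first=2(u) contributes 9
|[w]| = 18

18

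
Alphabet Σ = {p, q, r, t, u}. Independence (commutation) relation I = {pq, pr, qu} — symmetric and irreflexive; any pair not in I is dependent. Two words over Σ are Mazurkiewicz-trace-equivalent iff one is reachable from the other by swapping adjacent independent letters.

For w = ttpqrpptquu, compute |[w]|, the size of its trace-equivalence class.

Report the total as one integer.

30

#0=t has no predecessor
#1=t depends on [0:t]
#2=p depends on [1:t]
#3=q depends on [1:t]
#4=r depends on [3:q]
#5=p depends on [2:p]
#6=p depends on [5:p]
#7=t depends on [4:r, 6:p]
#8=q depends on [7:t]
#9=u depends on [7:t]
#10=u depends on [9:u]
sources: [0:t]
N(rest) = Σ N(rest − s) over sources s of rest; N(one piece) = 1:
  size 1 → [8]=1  [10]=1
  size 2 → [8,10]=2  [9,10]=1
  size 3 → [8,9,10]=3
  size 4 → [7,8,9,10]=3
  size 5 → [4,7,8,9,10]=3  [6,7,8,9,10]=3
  size 6 → [3,4,7,8,9,10]=3  [4,6,7,8,9,10]=6  [5,6,7,8,9,10]=3
  size 7 → [2,5,6,7,8,9,10]=3  [3,4,6,7,8,9,10]=9  [4,5,6,7,8,9,10]=9
  size 8 → [2,4,5,6,7,8,9,10]=12  [3,4,5,6,7,8,9,10]=18
  size 9 → [2,3,4,5,6,7,8,9,10]=30
  first=0(t) contributes 30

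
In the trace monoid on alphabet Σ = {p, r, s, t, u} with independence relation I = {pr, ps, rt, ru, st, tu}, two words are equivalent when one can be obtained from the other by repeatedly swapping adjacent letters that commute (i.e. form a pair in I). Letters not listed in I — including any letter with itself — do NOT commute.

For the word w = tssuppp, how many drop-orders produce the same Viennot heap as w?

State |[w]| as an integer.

drop 0:t onto floor
drop 1:s onto floor
drop 2:s onto {1:s}
drop 3:u onto {2:s}
drop 4:p onto {0:t, 3:u}
drop 5:p onto {4:p}
drop 6:p onto {5:p}
ground layer = {0:t, 1:s}
drop-orders for the pieces not yet dropped (sum over which currently-grounded one goes next):
  1 to go: {6} 1
  2 to go: {5,6} 1
  3 to go: {4,5,6} 1
  4 to go: {0,4,5,6} 1  {3,4,5,6} 1
  5 to go: {0,3,4,5,6} 2  {2,3,4,5,6} 1
  if 0:t drops first: 1 orders
  if 1:s drops first: 3 orders
heap linearizations: 4

4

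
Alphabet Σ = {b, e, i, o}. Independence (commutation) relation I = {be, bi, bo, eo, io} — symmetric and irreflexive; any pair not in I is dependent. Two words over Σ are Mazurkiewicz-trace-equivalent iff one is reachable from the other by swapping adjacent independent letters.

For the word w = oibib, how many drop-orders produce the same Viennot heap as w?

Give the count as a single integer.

piece 0:o — minimal
piece 1:i — minimal
piece 2:b — minimal
piece 3:i rests on {1:i}
piece 4:b rests on {2:b}
minimal pieces: {0:o, 1:i, 2:b}
ways to finish when only these pieces remain (= sum over removing one remaining piece with nothing left below it):
  1 left: {0}→1  {3}→1  {4}→1
  2 left: {0,3}→2  {0,4}→2  {1,3}→1  {2,4}→1  {3,4}→2
  3 left: {0,1,3}→3  {0,2,4}→3  {0,3,4}→6  {1,3,4}→3  {2,3,4}→3
  placing 0:o first → 6 extensions
  placing 1:i first → 12 extensions
  placing 2:b first → 12 extensions
total linear extensions = 30

30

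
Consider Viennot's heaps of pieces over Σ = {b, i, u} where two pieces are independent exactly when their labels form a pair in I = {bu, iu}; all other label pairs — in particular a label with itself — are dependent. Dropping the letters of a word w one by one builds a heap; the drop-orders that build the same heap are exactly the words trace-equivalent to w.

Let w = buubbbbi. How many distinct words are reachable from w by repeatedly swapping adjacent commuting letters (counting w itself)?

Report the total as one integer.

28

0(b) covers ∅
1(u) covers ∅
2(u) covers 1:u
3(b) covers 0:b
4(b) covers 3:b
5(b) covers 4:b
6(b) covers 5:b
7(i) covers 6:b
floor of heap: 0:b, 1:u
completions by unplaced set U, small U first (add the entries for U minus each lowest piece of U):
  |U|=1: {2}:1  {7}:1
  |U|=2: {1,2}:1  {2,7}:2  {6,7}:1
  |U|=3: {1,2,7}:3  {2,6,7}:3  {5,6,7}:1
  |U|=4: {1,2,6,7}:6  {2,5,6,7}:4  {4,5,6,7}:1
  |U|=5: {1,2,5,6,7}:10  {2,4,5,6,7}:5  {3,4,5,6,7}:1
  |U|=6: {0,3,4,5,6,7}:1  {1,2,4,5,6,7}:15  {2,3,4,5,6,7}:6
  start at 0(b): 21
  start at 1(u): 7
sum over floor = 28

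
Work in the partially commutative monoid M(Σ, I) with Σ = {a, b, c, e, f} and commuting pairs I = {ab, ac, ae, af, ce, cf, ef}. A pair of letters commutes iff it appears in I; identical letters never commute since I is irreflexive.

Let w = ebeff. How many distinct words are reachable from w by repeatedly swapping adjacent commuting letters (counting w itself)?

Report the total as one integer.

drop 0:e onto floor
drop 1:b onto {0:e}
drop 2:e onto {1:b}
drop 3:f onto {1:b}
drop 4:f onto {3:f}
ground layer = {0:e}
drop-orders for the pieces not yet dropped (sum over which currently-grounded one goes next):
  1 to go: {2} 1  {4} 1
  2 to go: {2,4} 2  {3,4} 1
  3 to go: {2,3,4} 3
  if 0:e drops first: 3 orders

3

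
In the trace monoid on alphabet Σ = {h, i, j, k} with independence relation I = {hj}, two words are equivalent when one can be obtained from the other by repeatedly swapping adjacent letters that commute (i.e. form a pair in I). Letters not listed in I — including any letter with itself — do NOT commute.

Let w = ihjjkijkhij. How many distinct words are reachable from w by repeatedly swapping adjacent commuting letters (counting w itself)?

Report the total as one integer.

3

drop 0:i onto floor
drop 1:h onto {0:i}
drop 2:j onto {0:i}
drop 3:j onto {2:j}
drop 4:k onto {1:h, 3:j}
drop 5:i onto {4:k}
drop 6:j onto {5:i}
drop 7:k onto {6:j}
drop 8:h onto {7:k}
drop 9:i onto {8:h}
drop 10:j onto {9:i}
ground layer = {0:i}
drop-orders for the pieces not yet dropped (sum over which currently-grounded one goes next):
  1 to go: {10} 1
  2 to go: {9,10} 1
  3 to go: {8,9,10} 1
  4 to go: {7,8,9,10} 1
  5 to go: {6,7,8,9,10} 1
  6 to go: {5,6,7,8,9,10} 1
  7 to go: {4,5,6,7,8,9,10} 1
  8 to go: {1,4,5,6,7,8,9,10} 1  {3,4,5,6,7,8,9,10} 1
  9 to go: {1,3,4,5,6,7,8,9,10} 2  {2,3,4,5,6,7,8,9,10} 1
  if 0:i drops first: 3 orders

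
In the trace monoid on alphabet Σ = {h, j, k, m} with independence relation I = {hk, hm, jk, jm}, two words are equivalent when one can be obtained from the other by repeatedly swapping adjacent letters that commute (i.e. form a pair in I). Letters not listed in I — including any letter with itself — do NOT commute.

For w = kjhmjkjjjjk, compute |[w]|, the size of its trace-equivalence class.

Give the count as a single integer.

330

piece 0:k — minimal
piece 1:j — minimal
piece 2:h rests on {1:j}
piece 3:m rests on {0:k}
piece 4:j rests on {2:h}
piece 5:k rests on {3:m}
piece 6:j rests on {4:j}
piece 7:j rests on {6:j}
piece 8:j rests on {7:j}
piece 9:j rests on {8:j}
piece 10:k rests on {5:k}
minimal pieces: {0:k, 1:j}
ways to finish when only these pieces remain (= sum over removing one remaining piece with nothing left below it):
  1 left: {9}→1  {10}→1
  2 left: {5,10}→1  {8,9}→1  {9,10}→2
  3 left: {3,5,10}→1  {5,9,10}→3  {7,8,9}→1  {8,9,10}→3
  4 left: {0,3,5,10}→1  {3,5,9,10}→4  {5,8,9,10}→6  {6,7,8,9}→1  {7,8,9,10}→4
  5 left: {0,3,5,9,10}→5  {3,5,8,9,10}→10  {4,6,7,8,9}→1  {5,7,8,9,10}→10  {6,7,8,9,10}→5
  6 left: {0,3,5,8,9,10}→15  {2,4,6,7,8,9}→1  {3,5,7,8,9,10}→20  {4,6,7,8,9,10}→6  {5,6,7,8,9,10}→15
  7 left: {0,3,5,7,8,9,10}→35  {1,2,4,6,7,8,9}→1  {2,4,6,7,8,9,10}→7  {3,5,6,7,8,9,10}→35  {4,5,6,7,8,9,10}→21
  8 left: {0,3,5,6,7,8,9,10}→70  {1,2,4,6,7,8,9,10}→8  {2,4,5,6,7,8,9,10}→28  {3,4,5,6,7,8,9,10}→56
  9 left: {0,3,4,5,6,7,8,9,10}→126  {1,2,4,5,6,7,8,9,10}→36  {2,3,4,5,6,7,8,9,10}→84
  placing 0:k first → 120 extensions
  placing 1:j first → 210 extensions
total linear extensions = 330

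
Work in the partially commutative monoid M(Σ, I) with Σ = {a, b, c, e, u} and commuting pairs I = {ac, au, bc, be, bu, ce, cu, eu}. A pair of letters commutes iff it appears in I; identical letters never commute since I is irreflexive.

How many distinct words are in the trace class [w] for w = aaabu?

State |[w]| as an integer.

piece 0:a — minimal
piece 1:a rests on {0:a}
piece 2:a rests on {1:a}
piece 3:b rests on {2:a}
piece 4:u — minimal
minimal pieces: {0:a, 4:u}
ways to finish when only these pieces remain (= sum over removing one remaining piece with nothing left below it):
  1 left: {3}→1  {4}→1
  2 left: {2,3}→1  {3,4}→2
  3 left: {1,2,3}→1  {2,3,4}→3
  placing 0:a first → 4 extensions
  placing 4:u first → 1 extensions
total linear extensions = 5

5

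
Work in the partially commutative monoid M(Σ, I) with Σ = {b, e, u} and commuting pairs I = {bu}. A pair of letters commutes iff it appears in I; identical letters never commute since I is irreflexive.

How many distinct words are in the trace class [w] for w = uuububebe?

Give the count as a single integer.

15

0(u) covers ∅
1(u) covers 0:u
2(u) covers 1:u
3(b) covers ∅
4(u) covers 2:u
5(b) covers 3:b
6(e) covers 4:u, 5:b
7(b) covers 6:e
8(e) covers 7:b
floor of heap: 0:u, 3:b
completions by unplaced set U, small U first (add the entries for U minus each lowest piece of U):
  |U|=1: {8}:1
  |U|=2: {7,8}:1
  |U|=3: {6,7,8}:1
  |U|=4: {4,6,7,8}:1  {5,6,7,8}:1
  |U|=5: {2,4,6,7,8}:1  {3,5,6,7,8}:1  {4,5,6,7,8}:2
  |U|=6: {1,2,4,6,7,8}:1  {2,4,5,6,7,8}:3  {3,4,5,6,7,8}:3
  |U|=7: {0,1,2,4,6,7,8}:1  {1,2,4,5,6,7,8}:4  {2,3,4,5,6,7,8}:6
  start at 0(u): 10
  start at 3(b): 5
sum over floor = 15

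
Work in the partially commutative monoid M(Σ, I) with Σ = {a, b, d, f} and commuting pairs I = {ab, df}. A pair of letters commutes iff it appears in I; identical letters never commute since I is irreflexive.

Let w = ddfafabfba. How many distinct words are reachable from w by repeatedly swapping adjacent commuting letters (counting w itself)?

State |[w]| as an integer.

12

#0=d has no predecessor
#1=d depends on [0:d]
#2=f has no predecessor
#3=a depends on [1:d, 2:f]
#4=f depends on [3:a]
#5=a depends on [4:f]
#6=b depends on [4:f]
#7=f depends on [5:a, 6:b]
#8=b depends on [7:f]
#9=a depends on [7:f]
sources: [0:d, 2:f]
N(rest) = Σ N(rest − s) over sources s of rest; N(one piece) = 1:
  size 1 → [8]=1  [9]=1
  size 2 → [8,9]=2
  size 3 → [7,8,9]=2
  size 4 → [5,7,8,9]=2  [6,7,8,9]=2
  size 5 → [5,6,7,8,9]=4
  size 6 → [4,5,6,7,8,9]=4
  size 7 → [3,4,5,6,7,8,9]=4
  size 8 → [1,3,4,5,6,7,8,9]=4  [2,3,4,5,6,7,8,9]=4
  first=0(d) contributes 8
  first=2(f) contributes 4
|[w]| = 12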